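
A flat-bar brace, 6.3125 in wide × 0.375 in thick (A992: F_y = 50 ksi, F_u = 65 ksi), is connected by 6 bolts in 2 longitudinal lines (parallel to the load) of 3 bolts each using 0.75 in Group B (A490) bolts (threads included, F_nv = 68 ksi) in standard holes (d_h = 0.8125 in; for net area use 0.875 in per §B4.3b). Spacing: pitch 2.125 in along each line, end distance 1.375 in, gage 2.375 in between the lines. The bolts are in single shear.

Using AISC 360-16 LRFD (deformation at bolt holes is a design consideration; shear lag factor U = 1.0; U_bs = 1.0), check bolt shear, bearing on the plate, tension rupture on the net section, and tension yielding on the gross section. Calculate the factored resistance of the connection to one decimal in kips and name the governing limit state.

Bolt shear: A_b = π(0.75)²/4 = 0.44179 in². φR_n = 0.75 × 68 × 0.44179 × 6 × 1 = 135.2 kips.
Bearing (0.375 in plate, F_u = 65 ksi): end bolts L_c = 1.375 − 0.8125/2 = 0.96875, R_n = min(1.2×0.96875×0.375×65, 2.4×0.75×0.375×65) = 28.336 kips/bolt; interior L_c = 2.125 − 0.8125 = 1.3125, R_n = 38.391 kips/bolt. φR_n = 0.75 × (2×28.336 + 4×38.391) = 157.7 kips.
Tension rupture (net): A_n = (6.3125 − 2×0.875)×0.375 = 1.7109 in² (U = 1.0, A_e = A_n). φR_n = 0.75 × 65 × 1.7109 = 83.4 kips.
Tension yield (gross): A_g = 6.3125×0.375 = 2.3672 in². φR_n = 0.90 × 50 × 2.3672 = 106.5 kips.
Governing: min(135.2, 157.7, 83.4, 106.5) = 83.4 kips → net-section rupture.

83.4 kips (net-section rupture governs)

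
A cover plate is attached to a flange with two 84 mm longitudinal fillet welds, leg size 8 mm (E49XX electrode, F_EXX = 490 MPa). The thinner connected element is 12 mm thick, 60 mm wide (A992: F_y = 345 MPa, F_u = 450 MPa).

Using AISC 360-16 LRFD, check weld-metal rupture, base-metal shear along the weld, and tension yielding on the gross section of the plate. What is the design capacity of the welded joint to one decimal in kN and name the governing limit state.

Weld metal: throat = 0.707×8 = 5.656 mm, L = 2×84 = 168 mm. φR_n = 0.75 × 0.6 × 490 × 5.656 × 168 = 209.5 kN.
Base metal shear (12 mm plate): yield φR_n = 1.0×0.6×345×12×168 = 417.3 kN; rupture φR_n = 0.75×0.6×450×12×168 = 408.2 kN; take 408.2 kN (rupture).
Tension yield (gross): A_g = 60×12 = 720 mm². φR_n = 0.90 × 345 × 720 = 223.6 kN.
Governing: min(209.5, 408.2, 223.6) = 209.5 kN → weld metal.

209.5 kN (weld metal governs)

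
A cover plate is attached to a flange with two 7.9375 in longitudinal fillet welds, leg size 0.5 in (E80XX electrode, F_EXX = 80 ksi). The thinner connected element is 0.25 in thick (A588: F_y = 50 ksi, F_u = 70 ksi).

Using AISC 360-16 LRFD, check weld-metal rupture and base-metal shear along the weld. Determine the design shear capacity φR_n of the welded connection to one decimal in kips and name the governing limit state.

Weld metal: throat = 0.707×0.5 = 0.3535 in, L = 2×7.9375 = 15.875 in. φR_n = 0.75 × 0.6 × 80 × 0.3535 × 15.875 = 202.0 kips.
Base metal shear (0.25 in plate): yield φR_n = 1.0×0.6×50×0.25×15.875 = 119.1 kips; rupture φR_n = 0.75×0.6×70×0.25×15.875 = 125.0 kips; take 119.1 kips (yield).
Governing: min(202.0, 119.1) = 119.1 kips → base-metal shear.

119.1 kips (base-metal shear governs)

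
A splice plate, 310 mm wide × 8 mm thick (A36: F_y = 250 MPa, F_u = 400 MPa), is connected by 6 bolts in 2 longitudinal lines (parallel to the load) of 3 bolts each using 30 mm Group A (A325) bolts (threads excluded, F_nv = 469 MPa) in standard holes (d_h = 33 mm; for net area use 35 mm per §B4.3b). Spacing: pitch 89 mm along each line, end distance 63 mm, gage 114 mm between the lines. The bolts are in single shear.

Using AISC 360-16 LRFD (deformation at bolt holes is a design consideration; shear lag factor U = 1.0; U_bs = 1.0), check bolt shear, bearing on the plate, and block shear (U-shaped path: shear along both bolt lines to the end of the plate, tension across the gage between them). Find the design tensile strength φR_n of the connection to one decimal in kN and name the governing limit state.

Bolt shear: A_b = π(30)²/4 = 706.86 mm². φR_n = 0.75 × 469 × 706.86 × 6 × 1 = 1491.8 kN.
Bearing (8 mm plate, F_u = 400 MPa): end bolts L_c = 63 − 33/2 = 46.5, R_n = min(1.2×46.5×8×400, 2.4×30×8×400) = 178.56 kN/bolt; interior L_c = 89 − 33 = 56, R_n = 215.04 kN/bolt. φR_n = 0.75 × (2×178.56 + 4×215.04) = 913.0 kN.
Block shear: shear path 2×[63+2×89] = 2×241 mm, A_gv = 3856, A_nv = 2×(241 − 2.5×35)×8 = 2456 mm²; tension across gage: (114 − 1×35)×8 = 632 mm². R_n = min(0.6×400×2456, 0.6×250×3856) + 1.0×400×632 = min(589.44, 578.4) + 252.8 = 831.2 kN. φR_n = 0.75 × 831.2 = 623.4 kN.
Governing: min(1491.8, 913.0, 623.4) = 623.4 kN → block shear.

623.4 kN (block shear governs)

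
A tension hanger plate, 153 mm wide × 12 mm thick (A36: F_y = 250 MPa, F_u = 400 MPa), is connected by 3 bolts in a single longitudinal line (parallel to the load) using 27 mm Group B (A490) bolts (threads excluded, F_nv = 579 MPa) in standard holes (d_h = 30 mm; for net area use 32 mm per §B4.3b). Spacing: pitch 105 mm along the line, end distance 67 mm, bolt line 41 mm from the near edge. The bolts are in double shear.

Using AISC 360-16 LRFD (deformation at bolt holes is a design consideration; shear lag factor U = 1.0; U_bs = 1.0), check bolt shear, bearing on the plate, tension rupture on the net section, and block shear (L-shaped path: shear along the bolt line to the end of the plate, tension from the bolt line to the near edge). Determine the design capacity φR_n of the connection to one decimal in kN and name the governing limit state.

435.6 kN (net-section rupture governs)

Bolt shear: A_b = π(27)²/4 = 572.56 mm². φR_n = 0.75 × 579 × 572.56 × 3 × 2 = 1491.8 kN.
Bearing (12 mm plate, F_u = 400 MPa): end bolts L_c = 67 − 30/2 = 52, R_n = min(1.2×52×12×400, 2.4×27×12×400) = 299.52 kN/bolt; interior L_c = 105 − 30 = 75, R_n = 311.04 kN/bolt. φR_n = 0.75 × (1×299.52 + 2×311.04) = 691.2 kN.
Tension rupture (net): A_n = (153 − 1×32)×12 = 1452 mm² (U = 1.0, A_e = A_n). φR_n = 0.75 × 400 × 1452 = 435.6 kN.
Block shear: shear path 1×[67+2×105] = 1×277 mm, A_gv = 3324, A_nv = 1×(277 − 2.5×32)×12 = 2364 mm²; tension to near edge: (41 − 0.5×32)×12 = 300 mm². R_n = min(0.6×400×2364, 0.6×250×3324) + 1.0×400×300 = min(567.36, 498.6) + 120 = 618.6 kN. φR_n = 0.75 × 618.6 = 464.0 kN.
Governing: min(1491.8, 691.2, 435.6, 464.0) = 435.6 kN → net-section rupture.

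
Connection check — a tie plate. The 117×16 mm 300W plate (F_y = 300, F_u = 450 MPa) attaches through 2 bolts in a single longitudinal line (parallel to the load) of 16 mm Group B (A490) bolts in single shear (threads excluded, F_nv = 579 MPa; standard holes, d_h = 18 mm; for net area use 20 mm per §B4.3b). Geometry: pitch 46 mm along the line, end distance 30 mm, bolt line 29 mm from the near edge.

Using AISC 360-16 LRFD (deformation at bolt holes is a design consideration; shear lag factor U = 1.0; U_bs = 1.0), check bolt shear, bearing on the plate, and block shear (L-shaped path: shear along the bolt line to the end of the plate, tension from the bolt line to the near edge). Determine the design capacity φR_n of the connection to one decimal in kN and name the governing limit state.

174.6 kN (bolt shear governs)

Bolt shear: A_b = π(16)²/4 = 201.06 mm². φR_n = 0.75 × 579 × 201.06 × 2 × 1 = 174.6 kN.
Bearing (16 mm plate, F_u = 450 MPa): end bolts L_c = 30 − 18/2 = 21, R_n = min(1.2×21×16×450, 2.4×16×16×450) = 181.44 kN/bolt; interior L_c = 46 − 18 = 28, R_n = 241.92 kN/bolt. φR_n = 0.75 × (1×181.44 + 1×241.92) = 317.5 kN.
Block shear: shear path 1×[30+1×46] = 1×76 mm, A_gv = 1216, A_nv = 1×(76 − 1.5×20)×16 = 736 mm²; tension to near edge: (29 − 0.5×20)×16 = 304 mm². R_n = min(0.6×450×736, 0.6×300×1216) + 1.0×450×304 = min(198.72, 218.88) + 136.8 = 335.52 kN. φR_n = 0.75 × 335.52 = 251.6 kN.
Governing: min(174.6, 317.5, 251.6) = 174.6 kN → bolt shear.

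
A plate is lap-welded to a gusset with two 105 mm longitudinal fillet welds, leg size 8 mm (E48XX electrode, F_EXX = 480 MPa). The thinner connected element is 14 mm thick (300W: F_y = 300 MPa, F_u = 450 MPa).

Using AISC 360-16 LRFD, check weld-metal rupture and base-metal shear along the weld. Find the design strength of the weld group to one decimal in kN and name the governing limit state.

256.6 kN (weld metal governs)

Weld metal: throat = 0.707×8 = 5.656 mm, L = 2×105 = 210 mm. φR_n = 0.75 × 0.6 × 480 × 5.656 × 210 = 256.6 kN.
Base metal shear (14 mm plate): yield φR_n = 1.0×0.6×300×14×210 = 529.2 kN; rupture φR_n = 0.75×0.6×450×14×210 = 595.4 kN; take 529.2 kN (yield).
Governing: min(256.6, 529.2) = 256.6 kN → weld metal.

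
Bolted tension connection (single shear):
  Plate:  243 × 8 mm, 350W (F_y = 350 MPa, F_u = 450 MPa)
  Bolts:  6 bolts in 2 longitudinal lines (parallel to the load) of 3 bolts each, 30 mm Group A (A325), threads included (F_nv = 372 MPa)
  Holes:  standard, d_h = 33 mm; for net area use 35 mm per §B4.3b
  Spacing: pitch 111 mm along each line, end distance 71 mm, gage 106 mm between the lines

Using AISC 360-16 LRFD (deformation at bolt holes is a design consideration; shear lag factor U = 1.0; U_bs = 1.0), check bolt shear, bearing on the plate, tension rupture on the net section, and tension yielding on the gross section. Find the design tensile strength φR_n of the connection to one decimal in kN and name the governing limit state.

467.1 kN (net-section rupture governs)

Bolt shear: A_b = π(30)²/4 = 706.86 mm². φR_n = 0.75 × 372 × 706.86 × 6 × 1 = 1183.3 kN.
Bearing (8 mm plate, F_u = 450 MPa): end bolts L_c = 71 − 33/2 = 54.5, R_n = min(1.2×54.5×8×450, 2.4×30×8×450) = 235.44 kN/bolt; interior L_c = 111 − 33 = 78, R_n = 259.2 kN/bolt. φR_n = 0.75 × (2×235.44 + 4×259.2) = 1130.8 kN.
Tension rupture (net): A_n = (243 − 2×35)×8 = 1384 mm² (U = 1.0, A_e = A_n). φR_n = 0.75 × 450 × 1384 = 467.1 kN.
Tension yield (gross): A_g = 243×8 = 1944 mm². φR_n = 0.90 × 350 × 1944 = 612.4 kN.
Governing: min(1183.3, 1130.8, 467.1, 612.4) = 467.1 kN → net-section rupture.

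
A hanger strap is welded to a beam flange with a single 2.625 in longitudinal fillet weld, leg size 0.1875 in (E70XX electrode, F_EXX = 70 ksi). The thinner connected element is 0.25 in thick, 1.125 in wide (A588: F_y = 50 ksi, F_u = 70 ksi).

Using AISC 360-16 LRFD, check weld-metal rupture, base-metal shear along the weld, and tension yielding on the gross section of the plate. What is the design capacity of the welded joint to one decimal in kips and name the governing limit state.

11.0 kips (weld metal governs)

Weld metal: throat = 0.707×0.1875 = 0.13256 in, L = 2.625 in. φR_n = 0.75 × 0.6 × 70 × 0.13256 × 2.625 = 11.0 kips.
Base metal shear (0.25 in plate): yield φR_n = 1.0×0.6×50×0.25×2.625 = 19.7 kips; rupture φR_n = 0.75×0.6×70×0.25×2.625 = 20.7 kips; take 19.7 kips (yield).
Tension yield (gross): A_g = 1.125×0.25 = 0.28125 in². φR_n = 0.90 × 50 × 0.28125 = 12.7 kips.
Governing: min(11.0, 19.7, 12.7) = 11.0 kips → weld metal.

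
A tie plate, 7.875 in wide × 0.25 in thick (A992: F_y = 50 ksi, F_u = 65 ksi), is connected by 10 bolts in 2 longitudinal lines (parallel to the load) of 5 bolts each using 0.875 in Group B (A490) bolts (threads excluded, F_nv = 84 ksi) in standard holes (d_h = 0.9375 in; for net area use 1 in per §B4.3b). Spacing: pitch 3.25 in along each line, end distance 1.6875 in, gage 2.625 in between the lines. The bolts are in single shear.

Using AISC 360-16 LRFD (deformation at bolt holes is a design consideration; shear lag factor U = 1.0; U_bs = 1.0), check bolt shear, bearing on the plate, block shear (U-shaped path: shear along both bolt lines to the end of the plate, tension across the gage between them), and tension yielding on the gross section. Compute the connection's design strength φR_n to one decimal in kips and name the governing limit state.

88.6 kips (gross-section yield governs)

Bolt shear: A_b = π(0.875)²/4 = 0.60132 in². φR_n = 0.75 × 84 × 0.60132 × 10 × 1 = 378.8 kips.
Bearing (0.25 in plate, F_u = 65 ksi): end bolts L_c = 1.6875 − 0.9375/2 = 1.21875, R_n = min(1.2×1.21875×0.25×65, 2.4×0.875×0.25×65) = 23.766 kips/bolt; interior L_c = 3.25 − 0.9375 = 2.3125, R_n = 34.125 kips/bolt. φR_n = 0.75 × (2×23.766 + 8×34.125) = 240.4 kips.
Block shear: shear path 2×[1.6875+4×3.25] = 2×14.6875 in, A_gv = 7.3438, A_nv = 2×(14.6875 − 4.5×1)×0.25 = 5.0938 in²; tension across gage: (2.625 − 1×1)×0.25 = 0.40625 in². R_n = min(0.6×65×5.0938, 0.6×50×7.3438) + 1.0×65×0.40625 = min(198.66, 220.31) + 26.406 = 225.07 kips. φR_n = 0.75 × 225.07 = 168.8 kips.
Tension yield (gross): A_g = 7.875×0.25 = 1.9688 in². φR_n = 0.90 × 50 × 1.9688 = 88.6 kips.
Governing: min(378.8, 240.4, 168.8, 88.6) = 88.6 kips → gross-section yield.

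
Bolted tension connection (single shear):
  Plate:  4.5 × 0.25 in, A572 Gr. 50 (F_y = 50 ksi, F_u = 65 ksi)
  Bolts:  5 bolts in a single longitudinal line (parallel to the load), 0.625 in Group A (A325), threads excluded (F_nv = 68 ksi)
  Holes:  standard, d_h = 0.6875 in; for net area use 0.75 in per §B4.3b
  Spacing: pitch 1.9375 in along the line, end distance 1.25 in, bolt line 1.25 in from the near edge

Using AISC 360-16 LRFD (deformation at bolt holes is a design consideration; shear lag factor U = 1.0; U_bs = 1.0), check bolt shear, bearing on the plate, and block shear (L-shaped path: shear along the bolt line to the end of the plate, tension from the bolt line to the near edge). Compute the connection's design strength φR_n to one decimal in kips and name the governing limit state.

Bolt shear: A_b = π(0.625)²/4 = 0.3068 in². φR_n = 0.75 × 68 × 0.3068 × 5 × 1 = 78.2 kips.
Bearing (0.25 in plate, F_u = 65 ksi): end bolts L_c = 1.25 − 0.6875/2 = 0.90625, R_n = min(1.2×0.90625×0.25×65, 2.4×0.625×0.25×65) = 17.672 kips/bolt; interior L_c = 1.9375 − 0.6875 = 1.25, R_n = 24.375 kips/bolt. φR_n = 0.75 × (1×17.672 + 4×24.375) = 86.4 kips.
Block shear: shear path 1×[1.25+4×1.9375] = 1×9 in, A_gv = 2.25, A_nv = 1×(9 − 4.5×0.75)×0.25 = 1.4063 in²; tension to near edge: (1.25 − 0.5×0.75)×0.25 = 0.21875 in². R_n = min(0.6×65×1.4063, 0.6×50×2.25) + 1.0×65×0.21875 = min(54.846, 67.5) + 14.219 = 69.065 kips. φR_n = 0.75 × 69.065 = 51.8 kips.
Governing: min(78.2, 86.4, 51.8) = 51.8 kips → block shear.

51.8 kips (block shear governs)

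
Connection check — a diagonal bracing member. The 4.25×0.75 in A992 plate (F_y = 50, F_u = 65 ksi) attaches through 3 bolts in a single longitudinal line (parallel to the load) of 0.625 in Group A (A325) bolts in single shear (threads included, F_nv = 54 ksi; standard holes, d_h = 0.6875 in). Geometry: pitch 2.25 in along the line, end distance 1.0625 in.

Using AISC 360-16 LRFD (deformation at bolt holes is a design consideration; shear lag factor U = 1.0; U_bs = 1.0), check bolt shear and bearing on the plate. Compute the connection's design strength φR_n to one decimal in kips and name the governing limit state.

Bolt shear: A_b = π(0.625)²/4 = 0.3068 in². φR_n = 0.75 × 54 × 0.3068 × 3 × 1 = 37.3 kips.
Bearing (0.75 in plate, F_u = 65 ksi): end bolts L_c = 1.0625 − 0.6875/2 = 0.71875, R_n = min(1.2×0.71875×0.75×65, 2.4×0.625×0.75×65) = 42.047 kips/bolt; interior L_c = 2.25 − 0.6875 = 1.5625, R_n = 73.125 kips/bolt. φR_n = 0.75 × (1×42.047 + 2×73.125) = 141.2 kips.
Governing: min(37.3, 141.2) = 37.3 kips → bolt shear.

37.3 kips (bolt shear governs)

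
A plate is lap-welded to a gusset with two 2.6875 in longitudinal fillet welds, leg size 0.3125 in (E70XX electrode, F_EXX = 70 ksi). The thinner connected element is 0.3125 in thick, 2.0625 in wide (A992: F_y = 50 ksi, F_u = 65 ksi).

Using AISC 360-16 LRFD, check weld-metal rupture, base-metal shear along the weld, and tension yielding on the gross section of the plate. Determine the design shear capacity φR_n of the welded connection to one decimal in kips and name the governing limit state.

Weld metal: throat = 0.707×0.3125 = 0.22094 in, L = 2×2.6875 = 5.375 in. φR_n = 0.75 × 0.6 × 70 × 0.22094 × 5.375 = 37.4 kips.
Base metal shear (0.3125 in plate): yield φR_n = 1.0×0.6×50×0.3125×5.375 = 50.4 kips; rupture φR_n = 0.75×0.6×65×0.3125×5.375 = 49.1 kips; take 49.1 kips (rupture).
Tension yield (gross): A_g = 2.0625×0.3125 = 0.64453 in². φR_n = 0.90 × 50 × 0.64453 = 29.0 kips.
Governing: min(37.4, 49.1, 29.0) = 29.0 kips → gross-section yield.

29.0 kips (gross-section yield governs)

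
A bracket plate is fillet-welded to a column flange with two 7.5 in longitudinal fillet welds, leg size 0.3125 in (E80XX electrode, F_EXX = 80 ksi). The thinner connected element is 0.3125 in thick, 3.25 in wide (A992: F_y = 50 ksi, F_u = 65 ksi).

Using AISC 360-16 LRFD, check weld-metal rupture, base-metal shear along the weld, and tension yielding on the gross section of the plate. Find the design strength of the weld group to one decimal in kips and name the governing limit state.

Weld metal: throat = 0.707×0.3125 = 0.22094 in, L = 2×7.5 = 15 in. φR_n = 0.75 × 0.6 × 80 × 0.22094 × 15 = 119.3 kips.
Base metal shear (0.3125 in plate): yield φR_n = 1.0×0.6×50×0.3125×15 = 140.6 kips; rupture φR_n = 0.75×0.6×65×0.3125×15 = 137.1 kips; take 137.1 kips (rupture).
Tension yield (gross): A_g = 3.25×0.3125 = 1.0156 in². φR_n = 0.90 × 50 × 1.0156 = 45.7 kips.
Governing: min(119.3, 137.1, 45.7) = 45.7 kips → gross-section yield.

45.7 kips (gross-section yield governs)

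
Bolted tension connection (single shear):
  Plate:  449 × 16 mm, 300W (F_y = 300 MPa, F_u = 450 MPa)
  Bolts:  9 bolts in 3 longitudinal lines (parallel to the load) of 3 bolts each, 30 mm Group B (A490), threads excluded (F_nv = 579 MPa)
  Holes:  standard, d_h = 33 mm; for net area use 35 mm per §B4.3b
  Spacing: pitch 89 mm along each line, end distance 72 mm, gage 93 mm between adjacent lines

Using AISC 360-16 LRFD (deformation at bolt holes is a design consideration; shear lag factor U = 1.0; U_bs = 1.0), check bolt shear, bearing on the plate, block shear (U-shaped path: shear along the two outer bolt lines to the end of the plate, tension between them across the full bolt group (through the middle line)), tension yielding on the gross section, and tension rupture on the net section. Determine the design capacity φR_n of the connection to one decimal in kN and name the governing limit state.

1679.4 kN (block shear governs)

Bolt shear: A_b = π(30)²/4 = 706.86 mm². φR_n = 0.75 × 579 × 706.86 × 9 × 1 = 2762.6 kN.
Bearing (16 mm plate, F_u = 450 MPa): end bolts L_c = 72 − 33/2 = 55.5, R_n = min(1.2×55.5×16×450, 2.4×30×16×450) = 479.52 kN/bolt; interior L_c = 89 − 33 = 56, R_n = 483.84 kN/bolt. φR_n = 0.75 × (3×479.52 + 6×483.84) = 3256.2 kN.
Block shear: shear path 2×[72+2×89] = 2×250 mm, A_gv = 8000, A_nv = 2×(250 − 2.5×35)×16 = 5200 mm²; tension across gage: (186 − 2×35)×16 = 1856 mm². R_n = min(0.6×450×5200, 0.6×300×8000) + 1.0×450×1856 = min(1404, 1440) + 835.2 = 2239.2 kN. φR_n = 0.75 × 2239.2 = 1679.4 kN.
Tension yield (gross): A_g = 449×16 = 7184 mm². φR_n = 0.90 × 300 × 7184 = 1939.7 kN.
Tension rupture (net): A_n = (449 − 3×35)×16 = 5504 mm² (U = 1.0, A_e = A_n). φR_n = 0.75 × 450 × 5504 = 1857.6 kN.
Governing: min(2762.6, 3256.2, 1679.4, 1939.7, 1857.6) = 1679.4 kN → block shear.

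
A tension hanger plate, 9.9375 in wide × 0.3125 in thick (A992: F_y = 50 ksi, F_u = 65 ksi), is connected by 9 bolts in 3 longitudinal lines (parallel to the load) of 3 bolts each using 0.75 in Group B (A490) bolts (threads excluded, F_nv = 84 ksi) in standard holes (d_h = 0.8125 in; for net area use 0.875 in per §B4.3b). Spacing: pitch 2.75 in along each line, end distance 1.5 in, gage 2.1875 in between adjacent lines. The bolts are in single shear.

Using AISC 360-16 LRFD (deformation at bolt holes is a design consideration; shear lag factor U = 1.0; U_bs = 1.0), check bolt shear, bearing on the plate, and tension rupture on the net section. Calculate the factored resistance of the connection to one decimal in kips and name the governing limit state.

111.4 kips (net-section rupture governs)

Bolt shear: A_b = π(0.75)²/4 = 0.44179 in². φR_n = 0.75 × 84 × 0.44179 × 9 × 1 = 250.5 kips.
Bearing (0.3125 in plate, F_u = 65 ksi): end bolts L_c = 1.5 − 0.8125/2 = 1.09375, R_n = min(1.2×1.09375×0.3125×65, 2.4×0.75×0.3125×65) = 26.66 kips/bolt; interior L_c = 2.75 − 0.8125 = 1.9375, R_n = 36.563 kips/bolt. φR_n = 0.75 × (3×26.66 + 6×36.563) = 224.5 kips.
Tension rupture (net): A_n = (9.9375 − 3×0.875)×0.3125 = 2.2852 in² (U = 1.0, A_e = A_n). φR_n = 0.75 × 65 × 2.2852 = 111.4 kips.
Governing: min(250.5, 224.5, 111.4) = 111.4 kips → net-section rupture.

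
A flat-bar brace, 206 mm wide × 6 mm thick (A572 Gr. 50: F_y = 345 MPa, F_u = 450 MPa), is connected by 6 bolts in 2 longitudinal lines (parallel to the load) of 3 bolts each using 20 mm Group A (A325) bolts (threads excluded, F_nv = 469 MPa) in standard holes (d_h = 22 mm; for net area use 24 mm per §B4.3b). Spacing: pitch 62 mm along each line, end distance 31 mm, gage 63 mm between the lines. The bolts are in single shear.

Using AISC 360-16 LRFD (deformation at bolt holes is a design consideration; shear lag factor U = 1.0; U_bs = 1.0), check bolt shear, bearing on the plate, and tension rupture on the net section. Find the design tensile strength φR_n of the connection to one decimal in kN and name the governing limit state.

Bolt shear: A_b = π(20)²/4 = 314.16 mm². φR_n = 0.75 × 469 × 314.16 × 6 × 1 = 663.0 kN.
Bearing (6 mm plate, F_u = 450 MPa): end bolts L_c = 31 − 22/2 = 20, R_n = min(1.2×20×6×450, 2.4×20×6×450) = 64.8 kN/bolt; interior L_c = 62 − 22 = 40, R_n = 129.6 kN/bolt. φR_n = 0.75 × (2×64.8 + 4×129.6) = 486.0 kN.
Tension rupture (net): A_n = (206 − 2×24)×6 = 948 mm² (U = 1.0, A_e = A_n). φR_n = 0.75 × 450 × 948 = 320.0 kN.
Governing: min(663.0, 486.0, 320.0) = 320.0 kN → net-section rupture.

320.0 kN (net-section rupture governs)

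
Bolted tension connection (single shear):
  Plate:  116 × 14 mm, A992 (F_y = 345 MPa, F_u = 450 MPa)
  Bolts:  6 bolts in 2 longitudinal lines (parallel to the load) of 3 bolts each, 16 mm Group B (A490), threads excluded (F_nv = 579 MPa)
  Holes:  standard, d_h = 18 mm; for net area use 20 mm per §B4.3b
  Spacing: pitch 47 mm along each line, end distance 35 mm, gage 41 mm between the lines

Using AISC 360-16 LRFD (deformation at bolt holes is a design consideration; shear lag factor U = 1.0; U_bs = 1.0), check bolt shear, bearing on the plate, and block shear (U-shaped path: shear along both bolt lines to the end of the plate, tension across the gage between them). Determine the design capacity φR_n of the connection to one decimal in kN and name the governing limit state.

Bolt shear: A_b = π(16)²/4 = 201.06 mm². φR_n = 0.75 × 579 × 201.06 × 6 × 1 = 523.9 kN.
Bearing (14 mm plate, F_u = 450 MPa): end bolts L_c = 35 − 18/2 = 26, R_n = min(1.2×26×14×450, 2.4×16×14×450) = 196.56 kN/bolt; interior L_c = 47 − 18 = 29, R_n = 219.24 kN/bolt. φR_n = 0.75 × (2×196.56 + 4×219.24) = 952.6 kN.
Block shear: shear path 2×[35+2×47] = 2×129 mm, A_gv = 3612, A_nv = 2×(129 − 2.5×20)×14 = 2212 mm²; tension across gage: (41 − 1×20)×14 = 294 mm². R_n = min(0.6×450×2212, 0.6×345×3612) + 1.0×450×294 = min(597.24, 747.68) + 132.3 = 729.54 kN. φR_n = 0.75 × 729.54 = 547.2 kN.
Governing: min(523.9, 952.6, 547.2) = 523.9 kN → bolt shear.

523.9 kN (bolt shear governs)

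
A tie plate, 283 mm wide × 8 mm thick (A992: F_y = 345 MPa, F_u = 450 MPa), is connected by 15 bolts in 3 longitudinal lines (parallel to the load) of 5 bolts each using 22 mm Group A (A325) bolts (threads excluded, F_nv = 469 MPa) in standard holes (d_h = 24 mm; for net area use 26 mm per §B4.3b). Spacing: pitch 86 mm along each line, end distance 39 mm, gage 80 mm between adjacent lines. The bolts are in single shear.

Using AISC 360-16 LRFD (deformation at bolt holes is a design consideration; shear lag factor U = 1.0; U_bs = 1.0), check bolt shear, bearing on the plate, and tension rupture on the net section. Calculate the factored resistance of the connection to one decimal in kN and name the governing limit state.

Bolt shear: A_b = π(22)²/4 = 380.13 mm². φR_n = 0.75 × 469 × 380.13 × 15 × 1 = 2005.7 kN.
Bearing (8 mm plate, F_u = 450 MPa): end bolts L_c = 39 − 24/2 = 27, R_n = min(1.2×27×8×450, 2.4×22×8×450) = 116.64 kN/bolt; interior L_c = 86 − 24 = 62, R_n = 190.08 kN/bolt. φR_n = 0.75 × (3×116.64 + 12×190.08) = 1973.2 kN.
Tension rupture (net): A_n = (283 − 3×26)×8 = 1640 mm² (U = 1.0, A_e = A_n). φR_n = 0.75 × 450 × 1640 = 553.5 kN.
Governing: min(2005.7, 1973.2, 553.5) = 553.5 kN → net-section rupture.

553.5 kN (net-section rupture governs)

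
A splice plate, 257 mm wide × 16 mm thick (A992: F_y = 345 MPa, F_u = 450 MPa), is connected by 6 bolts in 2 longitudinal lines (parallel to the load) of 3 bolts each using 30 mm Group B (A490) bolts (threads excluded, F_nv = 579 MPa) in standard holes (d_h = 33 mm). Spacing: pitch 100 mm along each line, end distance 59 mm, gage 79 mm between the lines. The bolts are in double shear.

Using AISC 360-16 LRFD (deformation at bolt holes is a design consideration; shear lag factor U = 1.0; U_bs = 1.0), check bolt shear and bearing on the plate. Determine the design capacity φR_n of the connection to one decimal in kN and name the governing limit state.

2106.0 kN (bearing governs)

Bolt shear: A_b = π(30)²/4 = 706.86 mm². φR_n = 0.75 × 579 × 706.86 × 6 × 2 = 3683.4 kN.
Bearing (16 mm plate, F_u = 450 MPa): end bolts L_c = 59 − 33/2 = 42.5, R_n = min(1.2×42.5×16×450, 2.4×30×16×450) = 367.2 kN/bolt; interior L_c = 100 − 33 = 67, R_n = 518.4 kN/bolt. φR_n = 0.75 × (2×367.2 + 4×518.4) = 2106.0 kN.
Governing: min(3683.4, 2106.0) = 2106.0 kN → bearing.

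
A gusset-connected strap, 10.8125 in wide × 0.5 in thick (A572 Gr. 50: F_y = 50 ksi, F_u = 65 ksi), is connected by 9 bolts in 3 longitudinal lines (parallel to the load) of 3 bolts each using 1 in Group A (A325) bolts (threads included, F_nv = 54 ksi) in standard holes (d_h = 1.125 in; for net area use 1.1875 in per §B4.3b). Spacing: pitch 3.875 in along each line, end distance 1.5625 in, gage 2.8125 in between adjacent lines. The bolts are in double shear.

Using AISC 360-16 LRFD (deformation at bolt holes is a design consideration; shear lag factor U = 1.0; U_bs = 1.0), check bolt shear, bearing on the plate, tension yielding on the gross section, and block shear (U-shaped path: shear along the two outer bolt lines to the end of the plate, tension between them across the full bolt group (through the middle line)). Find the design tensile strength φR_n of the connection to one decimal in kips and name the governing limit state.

243.3 kips (gross-section yield governs)

Bolt shear: A_b = π(1)²/4 = 0.7854 in². φR_n = 0.75 × 54 × 0.7854 × 9 × 2 = 572.6 kips.
Bearing (0.5 in plate, F_u = 65 ksi): end bolts L_c = 1.5625 − 1.125/2 = 1, R_n = min(1.2×1×0.5×65, 2.4×1×0.5×65) = 39 kips/bolt; interior L_c = 3.875 − 1.125 = 2.75, R_n = 78 kips/bolt. φR_n = 0.75 × (3×39 + 6×78) = 438.8 kips.
Tension yield (gross): A_g = 10.8125×0.5 = 5.4063 in². φR_n = 0.90 × 50 × 5.4063 = 243.3 kips.
Block shear: shear path 2×[1.5625+2×3.875] = 2×9.3125 in, A_gv = 9.3125, A_nv = 2×(9.3125 − 2.5×1.1875)×0.5 = 6.3438 in²; tension across gage: (5.625 − 2×1.1875)×0.5 = 1.625 in². R_n = min(0.6×65×6.3438, 0.6×50×9.3125) + 1.0×65×1.625 = min(247.41, 279.38) + 105.63 = 353.04 kips. φR_n = 0.75 × 353.04 = 264.8 kips.
Governing: min(572.6, 438.8, 243.3, 264.8) = 243.3 kips → gross-section yield.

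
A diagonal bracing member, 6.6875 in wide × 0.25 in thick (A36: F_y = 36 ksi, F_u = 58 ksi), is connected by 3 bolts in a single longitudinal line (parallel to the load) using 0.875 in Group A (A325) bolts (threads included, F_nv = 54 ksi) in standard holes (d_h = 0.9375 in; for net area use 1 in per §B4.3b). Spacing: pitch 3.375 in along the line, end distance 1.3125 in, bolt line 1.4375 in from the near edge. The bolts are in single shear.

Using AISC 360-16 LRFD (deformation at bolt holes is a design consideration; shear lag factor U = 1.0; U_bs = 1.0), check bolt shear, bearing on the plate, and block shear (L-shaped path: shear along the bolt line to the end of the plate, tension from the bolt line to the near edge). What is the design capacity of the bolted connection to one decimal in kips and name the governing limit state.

42.8 kips (block shear governs)

Bolt shear: A_b = π(0.875)²/4 = 0.60132 in². φR_n = 0.75 × 54 × 0.60132 × 3 × 1 = 73.1 kips.
Bearing (0.25 in plate, F_u = 58 ksi): end bolts L_c = 1.3125 − 0.9375/2 = 0.84375, R_n = min(1.2×0.84375×0.25×58, 2.4×0.875×0.25×58) = 14.681 kips/bolt; interior L_c = 3.375 − 0.9375 = 2.4375, R_n = 30.45 kips/bolt. φR_n = 0.75 × (1×14.681 + 2×30.45) = 56.7 kips.
Block shear: shear path 1×[1.3125+2×3.375] = 1×8.0625 in, A_gv = 2.0156, A_nv = 1×(8.0625 − 2.5×1)×0.25 = 1.3906 in²; tension to near edge: (1.4375 − 0.5×1)×0.25 = 0.23438 in². R_n = min(0.6×58×1.3906, 0.6×36×2.0156) + 1.0×58×0.23438 = min(48.393, 43.537) + 13.594 = 57.131 kips. φR_n = 0.75 × 57.131 = 42.8 kips.
Governing: min(73.1, 56.7, 42.8) = 42.8 kips → block shear.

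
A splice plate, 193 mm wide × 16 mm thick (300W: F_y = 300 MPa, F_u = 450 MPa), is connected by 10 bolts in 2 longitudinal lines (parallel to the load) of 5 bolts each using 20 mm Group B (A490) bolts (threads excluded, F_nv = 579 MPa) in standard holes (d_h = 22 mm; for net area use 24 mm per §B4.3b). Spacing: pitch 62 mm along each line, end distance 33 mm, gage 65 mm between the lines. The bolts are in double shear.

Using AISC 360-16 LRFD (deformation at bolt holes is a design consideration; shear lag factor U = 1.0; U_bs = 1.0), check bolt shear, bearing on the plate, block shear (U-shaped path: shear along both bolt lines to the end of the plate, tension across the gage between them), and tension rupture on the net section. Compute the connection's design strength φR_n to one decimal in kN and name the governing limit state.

Bolt shear: A_b = π(20)²/4 = 314.16 mm². φR_n = 0.75 × 579 × 314.16 × 10 × 2 = 2728.5 kN.
Bearing (16 mm plate, F_u = 450 MPa): end bolts L_c = 33 − 22/2 = 22, R_n = min(1.2×22×16×450, 2.4×20×16×450) = 190.08 kN/bolt; interior L_c = 62 − 22 = 40, R_n = 345.6 kN/bolt. φR_n = 0.75 × (2×190.08 + 8×345.6) = 2358.7 kN.
Block shear: shear path 2×[33+4×62] = 2×281 mm, A_gv = 8992, A_nv = 2×(281 − 4.5×24)×16 = 5536 mm²; tension across gage: (65 − 1×24)×16 = 656 mm². R_n = min(0.6×450×5536, 0.6×300×8992) + 1.0×450×656 = min(1494.7, 1618.6) + 295.2 = 1789.9 kN. φR_n = 0.75 × 1789.9 = 1342.4 kN.
Tension rupture (net): A_n = (193 − 2×24)×16 = 2320 mm² (U = 1.0, A_e = A_n). φR_n = 0.75 × 450 × 2320 = 783.0 kN.
Governing: min(2728.5, 2358.7, 1342.4, 783.0) = 783.0 kN → net-section rupture.

783.0 kN (net-section rupture governs)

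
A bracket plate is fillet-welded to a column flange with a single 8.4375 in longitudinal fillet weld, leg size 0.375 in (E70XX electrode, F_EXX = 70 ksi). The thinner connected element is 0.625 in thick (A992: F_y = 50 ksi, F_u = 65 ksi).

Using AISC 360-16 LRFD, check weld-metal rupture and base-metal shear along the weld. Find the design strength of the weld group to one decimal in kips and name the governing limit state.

Weld metal: throat = 0.707×0.375 = 0.26513 in, L = 8.4375 in. φR_n = 0.75 × 0.6 × 70 × 0.26513 × 8.4375 = 70.5 kips.
Base metal shear (0.625 in plate): yield φR_n = 1.0×0.6×50×0.625×8.4375 = 158.2 kips; rupture φR_n = 0.75×0.6×65×0.625×8.4375 = 154.2 kips; take 154.2 kips (rupture).
Governing: min(70.5, 154.2) = 70.5 kips → weld metal.

70.5 kips (weld metal governs)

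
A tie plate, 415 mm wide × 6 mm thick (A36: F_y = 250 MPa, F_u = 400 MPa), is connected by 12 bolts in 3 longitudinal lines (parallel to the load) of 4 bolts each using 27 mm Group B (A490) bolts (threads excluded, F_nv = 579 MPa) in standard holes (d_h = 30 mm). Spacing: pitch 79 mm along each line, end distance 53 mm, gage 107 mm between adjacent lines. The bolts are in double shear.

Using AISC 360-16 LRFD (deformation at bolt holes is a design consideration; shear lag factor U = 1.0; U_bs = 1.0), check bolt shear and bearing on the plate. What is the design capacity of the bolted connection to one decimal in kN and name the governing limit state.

1198.8 kN (bearing governs)

Bolt shear: A_b = π(27)²/4 = 572.56 mm². φR_n = 0.75 × 579 × 572.56 × 12 × 2 = 5967.2 kN.
Bearing (6 mm plate, F_u = 400 MPa): end bolts L_c = 53 − 30/2 = 38, R_n = min(1.2×38×6×400, 2.4×27×6×400) = 109.44 kN/bolt; interior L_c = 79 − 30 = 49, R_n = 141.12 kN/bolt. φR_n = 0.75 × (3×109.44 + 9×141.12) = 1198.8 kN.
Governing: min(5967.2, 1198.8) = 1198.8 kN → bearing.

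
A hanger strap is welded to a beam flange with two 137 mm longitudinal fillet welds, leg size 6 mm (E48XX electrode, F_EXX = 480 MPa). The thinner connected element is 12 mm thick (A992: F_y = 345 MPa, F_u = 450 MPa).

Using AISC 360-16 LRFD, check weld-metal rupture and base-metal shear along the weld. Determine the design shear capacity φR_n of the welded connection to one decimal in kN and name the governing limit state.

251.1 kN (weld metal governs)

Weld metal: throat = 0.707×6 = 4.242 mm, L = 2×137 = 274 mm. φR_n = 0.75 × 0.6 × 480 × 4.242 × 274 = 251.1 kN.
Base metal shear (12 mm plate): yield φR_n = 1.0×0.6×345×12×274 = 680.6 kN; rupture φR_n = 0.75×0.6×450×12×274 = 665.8 kN; take 665.8 kN (rupture).
Governing: min(251.1, 665.8) = 251.1 kN → weld metal.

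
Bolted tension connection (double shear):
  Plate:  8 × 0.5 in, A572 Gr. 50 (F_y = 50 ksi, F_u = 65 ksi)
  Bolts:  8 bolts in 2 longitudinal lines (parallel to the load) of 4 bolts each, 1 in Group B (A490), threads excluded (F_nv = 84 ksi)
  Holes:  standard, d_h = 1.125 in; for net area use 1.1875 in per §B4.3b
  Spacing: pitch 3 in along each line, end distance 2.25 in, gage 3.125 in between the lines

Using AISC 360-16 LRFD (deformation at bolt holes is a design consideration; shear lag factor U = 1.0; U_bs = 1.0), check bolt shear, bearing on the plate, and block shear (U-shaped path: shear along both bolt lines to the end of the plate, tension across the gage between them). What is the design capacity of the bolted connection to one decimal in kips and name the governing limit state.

254.7 kips (block shear governs)

Bolt shear: A_b = π(1)²/4 = 0.7854 in². φR_n = 0.75 × 84 × 0.7854 × 8 × 2 = 791.7 kips.
Bearing (0.5 in plate, F_u = 65 ksi): end bolts L_c = 2.25 − 1.125/2 = 1.6875, R_n = min(1.2×1.6875×0.5×65, 2.4×1×0.5×65) = 65.813 kips/bolt; interior L_c = 3 − 1.125 = 1.875, R_n = 73.125 kips/bolt. φR_n = 0.75 × (2×65.813 + 6×73.125) = 427.8 kips.
Block shear: shear path 2×[2.25+3×3] = 2×11.25 in, A_gv = 11.25, A_nv = 2×(11.25 − 3.5×1.1875)×0.5 = 7.0938 in²; tension across gage: (3.125 − 1×1.1875)×0.5 = 0.96875 in². R_n = min(0.6×65×7.0938, 0.6×50×11.25) + 1.0×65×0.96875 = min(276.66, 337.5) + 62.969 = 339.63 kips. φR_n = 0.75 × 339.63 = 254.7 kips.
Governing: min(791.7, 427.8, 254.7) = 254.7 kips → block shear.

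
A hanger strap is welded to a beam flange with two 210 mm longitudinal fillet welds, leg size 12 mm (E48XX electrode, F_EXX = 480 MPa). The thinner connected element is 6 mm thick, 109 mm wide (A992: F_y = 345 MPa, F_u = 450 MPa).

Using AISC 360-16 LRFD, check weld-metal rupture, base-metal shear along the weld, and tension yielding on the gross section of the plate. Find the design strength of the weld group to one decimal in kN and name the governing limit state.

Weld metal: throat = 0.707×12 = 8.484 mm, L = 2×210 = 420 mm. φR_n = 0.75 × 0.6 × 480 × 8.484 × 420 = 769.7 kN.
Base metal shear (6 mm plate): yield φR_n = 1.0×0.6×345×6×420 = 521.6 kN; rupture φR_n = 0.75×0.6×450×6×420 = 510.3 kN; take 510.3 kN (rupture).
Tension yield (gross): A_g = 109×6 = 654 mm². φR_n = 0.90 × 345 × 654 = 203.1 kN.
Governing: min(769.7, 510.3, 203.1) = 203.1 kN → gross-section yield.

203.1 kN (gross-section yield governs)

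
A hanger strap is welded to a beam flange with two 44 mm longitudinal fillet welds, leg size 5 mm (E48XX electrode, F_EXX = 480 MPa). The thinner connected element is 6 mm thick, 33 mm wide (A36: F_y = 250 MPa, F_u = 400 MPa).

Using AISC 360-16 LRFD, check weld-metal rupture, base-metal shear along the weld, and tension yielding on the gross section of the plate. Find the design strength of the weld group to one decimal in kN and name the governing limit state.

44.6 kN (gross-section yield governs)

Weld metal: throat = 0.707×5 = 3.535 mm, L = 2×44 = 88 mm. φR_n = 0.75 × 0.6 × 480 × 3.535 × 88 = 67.2 kN.
Base metal shear (6 mm plate): yield φR_n = 1.0×0.6×250×6×88 = 79.2 kN; rupture φR_n = 0.75×0.6×400×6×88 = 95.0 kN; take 79.2 kN (yield).
Tension yield (gross): A_g = 33×6 = 198 mm². φR_n = 0.90 × 250 × 198 = 44.6 kN.
Governing: min(67.2, 79.2, 44.6) = 44.6 kN → gross-section yield.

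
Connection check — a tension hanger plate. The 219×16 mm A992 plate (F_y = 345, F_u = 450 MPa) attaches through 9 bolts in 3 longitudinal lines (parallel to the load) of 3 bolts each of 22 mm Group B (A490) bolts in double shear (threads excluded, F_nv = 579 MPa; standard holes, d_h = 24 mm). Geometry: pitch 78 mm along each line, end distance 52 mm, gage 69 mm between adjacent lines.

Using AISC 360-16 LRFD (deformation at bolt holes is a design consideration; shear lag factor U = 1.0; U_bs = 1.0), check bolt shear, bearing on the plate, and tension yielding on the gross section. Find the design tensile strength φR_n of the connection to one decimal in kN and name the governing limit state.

1088.0 kN (gross-section yield governs)

Bolt shear: A_b = π(22)²/4 = 380.13 mm². φR_n = 0.75 × 579 × 380.13 × 9 × 2 = 2971.3 kN.
Bearing (16 mm plate, F_u = 450 MPa): end bolts L_c = 52 − 24/2 = 40, R_n = min(1.2×40×16×450, 2.4×22×16×450) = 345.6 kN/bolt; interior L_c = 78 − 24 = 54, R_n = 380.16 kN/bolt. φR_n = 0.75 × (3×345.6 + 6×380.16) = 2488.3 kN.
Tension yield (gross): A_g = 219×16 = 3504 mm². φR_n = 0.90 × 345 × 3504 = 1088.0 kN.
Governing: min(2971.3, 2488.3, 1088.0) = 1088.0 kN → gross-section yield.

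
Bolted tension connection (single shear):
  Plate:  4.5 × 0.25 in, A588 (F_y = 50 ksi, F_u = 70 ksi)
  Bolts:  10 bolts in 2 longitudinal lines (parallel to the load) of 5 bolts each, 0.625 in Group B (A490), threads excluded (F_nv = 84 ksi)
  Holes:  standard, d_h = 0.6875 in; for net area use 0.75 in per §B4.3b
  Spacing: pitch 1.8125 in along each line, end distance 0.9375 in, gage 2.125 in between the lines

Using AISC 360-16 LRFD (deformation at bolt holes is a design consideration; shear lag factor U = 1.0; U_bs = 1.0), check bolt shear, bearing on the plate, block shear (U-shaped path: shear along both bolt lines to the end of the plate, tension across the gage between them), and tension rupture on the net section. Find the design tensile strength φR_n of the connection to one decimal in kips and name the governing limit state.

39.4 kips (net-section rupture governs)

Bolt shear: A_b = π(0.625)²/4 = 0.3068 in². φR_n = 0.75 × 84 × 0.3068 × 10 × 1 = 193.3 kips.
Bearing (0.25 in plate, F_u = 70 ksi): end bolts L_c = 0.9375 − 0.6875/2 = 0.59375, R_n = min(1.2×0.59375×0.25×70, 2.4×0.625×0.25×70) = 12.469 kips/bolt; interior L_c = 1.8125 − 0.6875 = 1.125, R_n = 23.625 kips/bolt. φR_n = 0.75 × (2×12.469 + 8×23.625) = 160.5 kips.
Block shear: shear path 2×[0.9375+4×1.8125] = 2×8.1875 in, A_gv = 4.0938, A_nv = 2×(8.1875 − 4.5×0.75)×0.25 = 2.4063 in²; tension across gage: (2.125 − 1×0.75)×0.25 = 0.34375 in². R_n = min(0.6×70×2.4063, 0.6×50×4.0938) + 1.0×70×0.34375 = min(101.06, 122.81) + 24.063 = 125.12 kips. φR_n = 0.75 × 125.12 = 93.8 kips.
Tension rupture (net): A_n = (4.5 − 2×0.75)×0.25 = 0.75 in² (U = 1.0, A_e = A_n). φR_n = 0.75 × 70 × 0.75 = 39.4 kips.
Governing: min(193.3, 160.5, 93.8, 39.4) = 39.4 kips → net-section rupture.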